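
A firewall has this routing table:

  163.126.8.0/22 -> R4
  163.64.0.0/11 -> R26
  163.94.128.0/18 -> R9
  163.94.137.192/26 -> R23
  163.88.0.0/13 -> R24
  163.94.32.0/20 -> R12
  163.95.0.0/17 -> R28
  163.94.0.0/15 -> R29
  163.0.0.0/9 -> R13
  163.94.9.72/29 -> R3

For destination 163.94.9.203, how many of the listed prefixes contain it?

4

Prefixes containing 163.94.9.203:
  163.0.0.0/9 (163.0.0.0 - 163.127.255.255)
  163.64.0.0/11 (163.64.0.0 - 163.95.255.255)
  163.88.0.0/13 (163.88.0.0 - 163.95.255.255)
  163.94.0.0/15 (163.94.0.0 - 163.95.255.255)
Total matching entries: 4.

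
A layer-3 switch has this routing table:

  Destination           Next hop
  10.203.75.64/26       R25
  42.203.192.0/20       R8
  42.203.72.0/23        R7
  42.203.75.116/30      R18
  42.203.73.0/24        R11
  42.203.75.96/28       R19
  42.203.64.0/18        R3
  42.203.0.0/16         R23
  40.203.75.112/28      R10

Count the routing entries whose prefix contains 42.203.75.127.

Prefixes containing 42.203.75.127:
  42.203.0.0/16 (42.203.0.0 - 42.203.255.255)
  42.203.64.0/18 (42.203.64.0 - 42.203.127.255)
Total matching entries: 2.

2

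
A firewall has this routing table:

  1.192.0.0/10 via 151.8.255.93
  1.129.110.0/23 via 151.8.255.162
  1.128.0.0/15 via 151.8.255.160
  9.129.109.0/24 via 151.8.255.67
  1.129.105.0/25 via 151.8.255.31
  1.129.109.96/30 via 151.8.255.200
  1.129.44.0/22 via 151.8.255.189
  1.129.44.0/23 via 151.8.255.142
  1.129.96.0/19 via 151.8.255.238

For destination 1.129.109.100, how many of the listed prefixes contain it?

Prefixes containing 1.129.109.100:
  1.128.0.0/15 (1.128.0.0 - 1.129.255.255)
  1.129.96.0/19 (1.129.96.0 - 1.129.127.255)
Total matching entries: 2.

2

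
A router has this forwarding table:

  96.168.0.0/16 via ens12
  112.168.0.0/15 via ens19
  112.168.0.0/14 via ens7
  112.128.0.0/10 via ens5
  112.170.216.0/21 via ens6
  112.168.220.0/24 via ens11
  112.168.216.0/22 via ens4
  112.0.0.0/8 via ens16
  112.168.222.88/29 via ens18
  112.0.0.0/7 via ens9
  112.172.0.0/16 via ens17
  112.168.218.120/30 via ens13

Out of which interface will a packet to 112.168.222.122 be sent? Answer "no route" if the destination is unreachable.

Routes whose prefix contains 112.168.222.122:
  112.0.0.0/7 (112.0.0.0 - 113.255.255.255) -> ens9
  112.0.0.0/8 (112.0.0.0 - 112.255.255.255) -> ens16
  112.128.0.0/10 (112.128.0.0 - 112.191.255.255) -> ens5
  112.168.0.0/14 (112.168.0.0 - 112.171.255.255) -> ens7
  112.168.0.0/15 (112.168.0.0 - 112.169.255.255) -> ens19
More-specific entries that do NOT match:
  112.168.218.120/30 (112.168.218.120 - 112.168.218.123) does not contain 112.168.222.122
  112.168.222.88/29 (112.168.222.88 - 112.168.222.95) does not contain 112.168.222.122
  112.168.220.0/24 (112.168.220.0 - 112.168.220.255) does not contain 112.168.222.122
  112.168.216.0/22 (112.168.216.0 - 112.168.219.255) does not contain 112.168.222.122
  112.170.216.0/21 (112.170.216.0 - 112.170.223.255) does not contain 112.168.222.122
  96.168.0.0/16 (96.168.0.0 - 96.168.255.255) does not contain 112.168.222.122
  112.172.0.0/16 (112.172.0.0 - 112.172.255.255) does not contain 112.168.222.122
Longest matching prefix is /15 -> interface ens19.

ens19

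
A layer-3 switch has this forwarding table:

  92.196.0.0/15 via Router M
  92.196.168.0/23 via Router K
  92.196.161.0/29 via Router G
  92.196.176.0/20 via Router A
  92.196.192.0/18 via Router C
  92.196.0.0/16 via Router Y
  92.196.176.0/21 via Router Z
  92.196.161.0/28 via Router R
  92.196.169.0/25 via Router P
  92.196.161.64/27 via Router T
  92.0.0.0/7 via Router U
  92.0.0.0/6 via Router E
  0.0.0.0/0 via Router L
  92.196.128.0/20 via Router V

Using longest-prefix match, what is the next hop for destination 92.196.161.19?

Routes whose prefix contains 92.196.161.19:
  0.0.0.0/0 (default, matches everything) -> Router L
  92.0.0.0/6 (92.0.0.0 - 95.255.255.255) -> Router E
  92.0.0.0/7 (92.0.0.0 - 93.255.255.255) -> Router U
  92.196.0.0/15 (92.196.0.0 - 92.197.255.255) -> Router M
  92.196.0.0/16 (92.196.0.0 - 92.196.255.255) -> Router Y
More-specific entries that do NOT match:
  92.196.161.0/29 (92.196.161.0 - 92.196.161.7) does not contain 92.196.161.19
  92.196.161.0/28 (92.196.161.0 - 92.196.161.15) does not contain 92.196.161.19
  92.196.161.64/27 (92.196.161.64 - 92.196.161.95) does not contain 92.196.161.19
  92.196.169.0/25 (92.196.169.0 - 92.196.169.127) does not contain 92.196.161.19
  92.196.168.0/23 (92.196.168.0 - 92.196.169.255) does not contain 92.196.161.19
  92.196.176.0/21 (92.196.176.0 - 92.196.183.255) does not contain 92.196.161.19
  92.196.176.0/20 (92.196.176.0 - 92.196.191.255) does not contain 92.196.161.19
  92.196.128.0/20 (92.196.128.0 - 92.196.143.255) does not contain 92.196.161.19
  92.196.192.0/18 (92.196.192.0 - 92.196.255.255) does not contain 92.196.161.19
Longest matching prefix is /16 -> next hop Router Y.

Router Y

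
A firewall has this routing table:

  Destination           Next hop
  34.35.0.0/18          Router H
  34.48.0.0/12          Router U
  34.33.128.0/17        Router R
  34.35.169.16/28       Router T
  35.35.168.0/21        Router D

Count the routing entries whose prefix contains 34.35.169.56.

No listed prefix contains 34.35.169.56.
Total matching entries: 0.

0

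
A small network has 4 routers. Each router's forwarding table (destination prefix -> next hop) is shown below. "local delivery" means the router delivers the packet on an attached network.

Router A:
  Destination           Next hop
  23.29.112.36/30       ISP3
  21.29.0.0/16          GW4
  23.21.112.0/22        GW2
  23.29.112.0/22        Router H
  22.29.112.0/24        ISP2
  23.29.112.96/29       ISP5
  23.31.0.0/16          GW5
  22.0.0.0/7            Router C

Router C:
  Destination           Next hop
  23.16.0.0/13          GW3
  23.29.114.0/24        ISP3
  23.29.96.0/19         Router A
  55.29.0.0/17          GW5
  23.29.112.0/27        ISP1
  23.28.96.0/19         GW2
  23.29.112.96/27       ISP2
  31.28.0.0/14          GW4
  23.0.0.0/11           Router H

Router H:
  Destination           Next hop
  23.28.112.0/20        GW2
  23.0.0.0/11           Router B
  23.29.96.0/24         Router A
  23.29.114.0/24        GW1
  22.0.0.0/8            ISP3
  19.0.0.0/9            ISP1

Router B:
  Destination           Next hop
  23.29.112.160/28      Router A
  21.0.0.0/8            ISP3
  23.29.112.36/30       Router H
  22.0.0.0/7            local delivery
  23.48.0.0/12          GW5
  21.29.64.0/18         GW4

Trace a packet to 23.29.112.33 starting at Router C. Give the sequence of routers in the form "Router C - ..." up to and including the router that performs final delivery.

At Router C: longest match for 23.29.112.33 is 23.29.96.0/19 -> Router A
At Router A: longest match for 23.29.112.33 is 23.29.112.0/22 -> Router H
At Router H: longest match for 23.29.112.33 is 23.0.0.0/11 -> Router B
At Router B: longest match for 23.29.112.33 is 22.0.0.0/7 -> local delivery

Router C - Router A - Router H - Router B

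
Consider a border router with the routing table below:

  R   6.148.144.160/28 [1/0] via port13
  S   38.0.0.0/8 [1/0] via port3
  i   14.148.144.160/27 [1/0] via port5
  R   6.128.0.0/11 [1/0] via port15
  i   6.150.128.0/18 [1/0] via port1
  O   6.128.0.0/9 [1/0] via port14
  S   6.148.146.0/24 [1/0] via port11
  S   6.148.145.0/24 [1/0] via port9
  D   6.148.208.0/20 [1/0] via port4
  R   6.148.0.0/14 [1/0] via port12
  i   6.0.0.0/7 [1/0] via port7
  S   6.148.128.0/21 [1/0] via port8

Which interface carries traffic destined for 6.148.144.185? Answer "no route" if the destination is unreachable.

Routes whose prefix contains 6.148.144.185:
  6.0.0.0/7 (6.0.0.0 - 7.255.255.255) -> port7
  6.128.0.0/9 (6.128.0.0 - 6.255.255.255) -> port14
  6.128.0.0/11 (6.128.0.0 - 6.159.255.255) -> port15
  6.148.0.0/14 (6.148.0.0 - 6.151.255.255) -> port12
More-specific entries that do NOT match:
  6.148.144.160/28 (6.148.144.160 - 6.148.144.175) does not contain 6.148.144.185
  14.148.144.160/27 (14.148.144.160 - 14.148.144.191) does not contain 6.148.144.185
  6.148.146.0/24 (6.148.146.0 - 6.148.146.255) does not contain 6.148.144.185
  6.148.145.0/24 (6.148.145.0 - 6.148.145.255) does not contain 6.148.144.185
  6.148.128.0/21 (6.148.128.0 - 6.148.135.255) does not contain 6.148.144.185
  6.148.208.0/20 (6.148.208.0 - 6.148.223.255) does not contain 6.148.144.185
  6.150.128.0/18 (6.150.128.0 - 6.150.191.255) does not contain 6.148.144.185
Longest matching prefix is /14 -> interface port12.

port12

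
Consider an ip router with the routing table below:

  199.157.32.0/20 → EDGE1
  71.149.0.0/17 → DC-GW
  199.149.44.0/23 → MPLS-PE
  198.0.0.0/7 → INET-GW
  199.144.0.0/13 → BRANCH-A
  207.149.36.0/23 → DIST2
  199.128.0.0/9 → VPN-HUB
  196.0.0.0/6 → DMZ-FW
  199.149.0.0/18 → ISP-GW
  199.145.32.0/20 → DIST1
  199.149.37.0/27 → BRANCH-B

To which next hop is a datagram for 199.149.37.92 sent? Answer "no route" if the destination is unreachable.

ISP-GW

Routes whose prefix contains 199.149.37.92:
  196.0.0.0/6 (196.0.0.0 - 199.255.255.255) -> DMZ-FW
  198.0.0.0/7 (198.0.0.0 - 199.255.255.255) -> INET-GW
  199.128.0.0/9 (199.128.0.0 - 199.255.255.255) -> VPN-HUB
  199.144.0.0/13 (199.144.0.0 - 199.151.255.255) -> BRANCH-A
  199.149.0.0/18 (199.149.0.0 - 199.149.63.255) -> ISP-GW
More-specific entries that do NOT match:
  199.149.37.0/27 (199.149.37.0 - 199.149.37.31) does not contain 199.149.37.92
  199.149.44.0/23 (199.149.44.0 - 199.149.45.255) does not contain 199.149.37.92
  207.149.36.0/23 (207.149.36.0 - 207.149.37.255) does not contain 199.149.37.92
  199.157.32.0/20 (199.157.32.0 - 199.157.47.255) does not contain 199.149.37.92
  199.145.32.0/20 (199.145.32.0 - 199.145.47.255) does not contain 199.149.37.92
Longest matching prefix is /18 -> next hop ISP-GW.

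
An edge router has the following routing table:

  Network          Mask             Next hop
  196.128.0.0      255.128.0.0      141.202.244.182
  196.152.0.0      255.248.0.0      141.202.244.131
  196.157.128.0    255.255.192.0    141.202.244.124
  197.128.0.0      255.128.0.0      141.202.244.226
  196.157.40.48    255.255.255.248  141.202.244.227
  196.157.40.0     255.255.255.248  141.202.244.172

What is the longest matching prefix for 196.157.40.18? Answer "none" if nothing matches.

Entries matching 196.157.40.18:
  196.128.0.0/9 (196.128.0.0 - 196.255.255.255)
  196.152.0.0/13 (196.152.0.0 - 196.159.255.255)
Most specific is 196.152.0.0/13.

196.152.0.0/13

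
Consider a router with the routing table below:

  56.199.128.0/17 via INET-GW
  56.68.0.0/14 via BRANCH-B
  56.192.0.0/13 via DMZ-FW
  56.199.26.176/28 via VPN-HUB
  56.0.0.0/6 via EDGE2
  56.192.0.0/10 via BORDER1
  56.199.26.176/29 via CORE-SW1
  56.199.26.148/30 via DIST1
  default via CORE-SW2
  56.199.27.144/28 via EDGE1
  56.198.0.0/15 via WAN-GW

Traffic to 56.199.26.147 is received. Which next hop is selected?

Routes whose prefix contains 56.199.26.147:
  0.0.0.0/0 (default, matches everything) -> CORE-SW2
  56.0.0.0/6 (56.0.0.0 - 59.255.255.255) -> EDGE2
  56.192.0.0/10 (56.192.0.0 - 56.255.255.255) -> BORDER1
  56.192.0.0/13 (56.192.0.0 - 56.199.255.255) -> DMZ-FW
  56.198.0.0/15 (56.198.0.0 - 56.199.255.255) -> WAN-GW
More-specific entries that do NOT match:
  56.199.26.148/30 (56.199.26.148 - 56.199.26.151) does not contain 56.199.26.147
  56.199.26.176/29 (56.199.26.176 - 56.199.26.183) does not contain 56.199.26.147
  56.199.26.176/28 (56.199.26.176 - 56.199.26.191) does not contain 56.199.26.147
  56.199.27.144/28 (56.199.27.144 - 56.199.27.159) does not contain 56.199.26.147
  56.199.128.0/17 (56.199.128.0 - 56.199.255.255) does not contain 56.199.26.147
Longest matching prefix is /15 -> next hop WAN-GW.

WAN-GW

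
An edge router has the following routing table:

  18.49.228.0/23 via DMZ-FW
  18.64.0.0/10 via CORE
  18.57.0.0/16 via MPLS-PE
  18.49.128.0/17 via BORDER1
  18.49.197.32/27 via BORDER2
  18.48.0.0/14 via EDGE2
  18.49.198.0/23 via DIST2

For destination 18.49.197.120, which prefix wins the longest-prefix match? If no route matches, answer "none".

Entries matching 18.49.197.120:
  18.48.0.0/14 (18.48.0.0 - 18.51.255.255)
  18.49.128.0/17 (18.49.128.0 - 18.49.255.255)
Most specific is 18.49.128.0/17.

18.49.128.0/17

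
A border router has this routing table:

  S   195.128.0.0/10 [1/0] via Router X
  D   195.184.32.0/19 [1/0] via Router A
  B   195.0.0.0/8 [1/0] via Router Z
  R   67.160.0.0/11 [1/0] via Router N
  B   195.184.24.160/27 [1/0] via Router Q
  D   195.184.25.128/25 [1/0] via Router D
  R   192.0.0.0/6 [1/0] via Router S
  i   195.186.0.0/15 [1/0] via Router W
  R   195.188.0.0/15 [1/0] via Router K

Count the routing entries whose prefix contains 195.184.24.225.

3

Prefixes containing 195.184.24.225:
  192.0.0.0/6 (192.0.0.0 - 195.255.255.255)
  195.0.0.0/8 (195.0.0.0 - 195.255.255.255)
  195.128.0.0/10 (195.128.0.0 - 195.191.255.255)
Total matching entries: 3.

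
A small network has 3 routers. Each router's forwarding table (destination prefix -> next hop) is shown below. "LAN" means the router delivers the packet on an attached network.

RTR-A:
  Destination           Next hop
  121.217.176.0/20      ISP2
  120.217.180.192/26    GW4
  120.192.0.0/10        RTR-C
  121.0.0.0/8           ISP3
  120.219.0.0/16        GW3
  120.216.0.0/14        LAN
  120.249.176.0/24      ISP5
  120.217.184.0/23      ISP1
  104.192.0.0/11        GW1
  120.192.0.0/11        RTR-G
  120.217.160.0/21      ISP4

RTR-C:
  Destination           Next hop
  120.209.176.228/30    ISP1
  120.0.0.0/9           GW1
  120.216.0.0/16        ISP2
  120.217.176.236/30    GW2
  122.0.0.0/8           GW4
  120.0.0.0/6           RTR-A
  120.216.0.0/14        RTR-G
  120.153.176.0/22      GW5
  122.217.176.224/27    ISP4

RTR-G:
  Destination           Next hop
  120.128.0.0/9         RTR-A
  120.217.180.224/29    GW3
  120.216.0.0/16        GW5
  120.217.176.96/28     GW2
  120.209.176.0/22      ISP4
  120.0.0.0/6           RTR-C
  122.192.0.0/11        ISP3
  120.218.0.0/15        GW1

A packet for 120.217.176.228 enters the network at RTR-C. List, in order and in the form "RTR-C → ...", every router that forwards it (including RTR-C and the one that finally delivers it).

RTR-C → RTR-G → RTR-A

At RTR-C: longest match for 120.217.176.228 is 120.216.0.0/14 -> RTR-G
At RTR-G: longest match for 120.217.176.228 is 120.128.0.0/9 -> RTR-A
At RTR-A: longest match for 120.217.176.228 is 120.216.0.0/14 -> LAN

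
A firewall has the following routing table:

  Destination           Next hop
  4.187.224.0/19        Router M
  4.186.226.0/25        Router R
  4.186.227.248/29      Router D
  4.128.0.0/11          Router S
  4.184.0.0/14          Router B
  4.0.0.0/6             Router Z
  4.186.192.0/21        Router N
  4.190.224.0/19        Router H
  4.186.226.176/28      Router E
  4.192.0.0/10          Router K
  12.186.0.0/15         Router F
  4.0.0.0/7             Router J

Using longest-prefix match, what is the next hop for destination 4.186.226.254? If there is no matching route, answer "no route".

Router B

Routes whose prefix contains 4.186.226.254:
  4.0.0.0/6 (4.0.0.0 - 7.255.255.255) -> Router Z
  4.0.0.0/7 (4.0.0.0 - 5.255.255.255) -> Router J
  4.184.0.0/14 (4.184.0.0 - 4.187.255.255) -> Router B
More-specific entries that do NOT match:
  4.186.227.248/29 (4.186.227.248 - 4.186.227.255) does not contain 4.186.226.254
  4.186.226.176/28 (4.186.226.176 - 4.186.226.191) does not contain 4.186.226.254
  4.186.226.0/25 (4.186.226.0 - 4.186.226.127) does not contain 4.186.226.254
  4.186.192.0/21 (4.186.192.0 - 4.186.199.255) does not contain 4.186.226.254
  4.187.224.0/19 (4.187.224.0 - 4.187.255.255) does not contain 4.186.226.254
  4.190.224.0/19 (4.190.224.0 - 4.190.255.255) does not contain 4.186.226.254
  12.186.0.0/15 (12.186.0.0 - 12.187.255.255) does not contain 4.186.226.254
Longest matching prefix is /14 -> next hop Router B.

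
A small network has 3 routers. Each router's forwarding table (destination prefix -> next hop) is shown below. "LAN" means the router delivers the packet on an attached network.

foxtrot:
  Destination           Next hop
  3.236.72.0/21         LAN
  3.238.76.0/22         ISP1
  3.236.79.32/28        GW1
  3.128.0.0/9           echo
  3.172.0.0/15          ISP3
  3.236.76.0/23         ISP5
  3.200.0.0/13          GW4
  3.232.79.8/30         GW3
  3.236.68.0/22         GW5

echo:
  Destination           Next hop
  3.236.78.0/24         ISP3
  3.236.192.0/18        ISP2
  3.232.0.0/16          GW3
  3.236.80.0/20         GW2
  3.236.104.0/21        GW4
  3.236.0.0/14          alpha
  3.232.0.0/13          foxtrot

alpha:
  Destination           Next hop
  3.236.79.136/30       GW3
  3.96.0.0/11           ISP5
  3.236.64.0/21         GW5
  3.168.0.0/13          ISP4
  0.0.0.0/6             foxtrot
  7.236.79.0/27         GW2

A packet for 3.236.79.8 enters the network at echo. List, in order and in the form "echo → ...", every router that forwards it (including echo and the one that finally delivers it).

At echo: longest match for 3.236.79.8 is 3.236.0.0/14 -> alpha
At alpha: longest match for 3.236.79.8 is 0.0.0.0/6 -> foxtrot
At foxtrot: longest match for 3.236.79.8 is 3.236.72.0/21 -> LAN

echo → alpha → foxtrot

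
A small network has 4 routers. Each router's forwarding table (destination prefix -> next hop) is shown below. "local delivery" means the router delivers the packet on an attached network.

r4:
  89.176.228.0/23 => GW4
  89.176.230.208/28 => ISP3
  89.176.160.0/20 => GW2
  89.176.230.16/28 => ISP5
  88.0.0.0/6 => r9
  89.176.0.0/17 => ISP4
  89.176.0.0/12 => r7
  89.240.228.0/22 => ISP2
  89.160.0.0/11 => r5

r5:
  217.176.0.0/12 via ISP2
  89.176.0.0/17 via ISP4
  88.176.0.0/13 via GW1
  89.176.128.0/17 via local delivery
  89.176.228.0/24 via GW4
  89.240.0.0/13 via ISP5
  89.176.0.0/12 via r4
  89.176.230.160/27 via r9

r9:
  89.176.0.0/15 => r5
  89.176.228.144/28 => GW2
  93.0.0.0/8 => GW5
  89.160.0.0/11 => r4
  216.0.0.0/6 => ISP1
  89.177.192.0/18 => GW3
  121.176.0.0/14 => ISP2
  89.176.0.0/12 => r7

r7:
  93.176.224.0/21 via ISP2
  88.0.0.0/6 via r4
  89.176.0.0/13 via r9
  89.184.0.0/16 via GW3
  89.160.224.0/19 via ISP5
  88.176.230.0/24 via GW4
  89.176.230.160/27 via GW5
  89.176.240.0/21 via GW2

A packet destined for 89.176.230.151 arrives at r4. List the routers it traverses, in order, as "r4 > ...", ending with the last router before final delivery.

At r4: longest match for 89.176.230.151 is 89.176.0.0/12 -> r7
At r7: longest match for 89.176.230.151 is 89.176.0.0/13 -> r9
At r9: longest match for 89.176.230.151 is 89.176.0.0/15 -> r5
At r5: longest match for 89.176.230.151 is 89.176.128.0/17 -> local delivery

r4 > r7 > r9 > r5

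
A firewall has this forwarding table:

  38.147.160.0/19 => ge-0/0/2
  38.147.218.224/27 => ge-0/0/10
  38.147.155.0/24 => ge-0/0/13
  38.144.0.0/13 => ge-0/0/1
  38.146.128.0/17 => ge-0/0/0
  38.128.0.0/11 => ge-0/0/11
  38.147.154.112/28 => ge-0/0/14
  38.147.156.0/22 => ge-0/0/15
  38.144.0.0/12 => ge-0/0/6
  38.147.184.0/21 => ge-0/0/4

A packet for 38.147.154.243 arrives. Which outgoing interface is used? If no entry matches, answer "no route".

Routes whose prefix contains 38.147.154.243:
  38.128.0.0/11 (38.128.0.0 - 38.159.255.255) -> ge-0/0/11
  38.144.0.0/12 (38.144.0.0 - 38.159.255.255) -> ge-0/0/6
  38.144.0.0/13 (38.144.0.0 - 38.151.255.255) -> ge-0/0/1
More-specific entries that do NOT match:
  38.147.154.112/28 (38.147.154.112 - 38.147.154.127) does not contain 38.147.154.243
  38.147.218.224/27 (38.147.218.224 - 38.147.218.255) does not contain 38.147.154.243
  38.147.155.0/24 (38.147.155.0 - 38.147.155.255) does not contain 38.147.154.243
  38.147.156.0/22 (38.147.156.0 - 38.147.159.255) does not contain 38.147.154.243
  38.147.184.0/21 (38.147.184.0 - 38.147.191.255) does not contain 38.147.154.243
  38.147.160.0/19 (38.147.160.0 - 38.147.191.255) does not contain 38.147.154.243
  38.146.128.0/17 (38.146.128.0 - 38.146.255.255) does not contain 38.147.154.243
Longest matching prefix is /13 -> interface ge-0/0/1.

ge-0/0/1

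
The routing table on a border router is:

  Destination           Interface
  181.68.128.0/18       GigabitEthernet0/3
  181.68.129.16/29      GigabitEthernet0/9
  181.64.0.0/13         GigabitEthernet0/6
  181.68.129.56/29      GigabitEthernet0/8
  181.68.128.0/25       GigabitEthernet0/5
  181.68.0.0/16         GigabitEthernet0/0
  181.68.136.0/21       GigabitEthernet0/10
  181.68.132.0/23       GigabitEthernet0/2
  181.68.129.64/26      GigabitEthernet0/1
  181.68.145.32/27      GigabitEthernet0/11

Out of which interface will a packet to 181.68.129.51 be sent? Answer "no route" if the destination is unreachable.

Routes whose prefix contains 181.68.129.51:
  181.64.0.0/13 (181.64.0.0 - 181.71.255.255) -> GigabitEthernet0/6
  181.68.0.0/16 (181.68.0.0 - 181.68.255.255) -> GigabitEthernet0/0
  181.68.128.0/18 (181.68.128.0 - 181.68.191.255) -> GigabitEthernet0/3
More-specific entries that do NOT match:
  181.68.129.16/29 (181.68.129.16 - 181.68.129.23) does not contain 181.68.129.51
  181.68.129.56/29 (181.68.129.56 - 181.68.129.63) does not contain 181.68.129.51
  181.68.145.32/27 (181.68.145.32 - 181.68.145.63) does not contain 181.68.129.51
  181.68.129.64/26 (181.68.129.64 - 181.68.129.127) does not contain 181.68.129.51
  181.68.128.0/25 (181.68.128.0 - 181.68.128.127) does not contain 181.68.129.51
  181.68.132.0/23 (181.68.132.0 - 181.68.133.255) does not contain 181.68.129.51
  181.68.136.0/21 (181.68.136.0 - 181.68.143.255) does not contain 181.68.129.51
Longest matching prefix is /18 -> interface GigabitEthernet0/3.

GigabitEthernet0/3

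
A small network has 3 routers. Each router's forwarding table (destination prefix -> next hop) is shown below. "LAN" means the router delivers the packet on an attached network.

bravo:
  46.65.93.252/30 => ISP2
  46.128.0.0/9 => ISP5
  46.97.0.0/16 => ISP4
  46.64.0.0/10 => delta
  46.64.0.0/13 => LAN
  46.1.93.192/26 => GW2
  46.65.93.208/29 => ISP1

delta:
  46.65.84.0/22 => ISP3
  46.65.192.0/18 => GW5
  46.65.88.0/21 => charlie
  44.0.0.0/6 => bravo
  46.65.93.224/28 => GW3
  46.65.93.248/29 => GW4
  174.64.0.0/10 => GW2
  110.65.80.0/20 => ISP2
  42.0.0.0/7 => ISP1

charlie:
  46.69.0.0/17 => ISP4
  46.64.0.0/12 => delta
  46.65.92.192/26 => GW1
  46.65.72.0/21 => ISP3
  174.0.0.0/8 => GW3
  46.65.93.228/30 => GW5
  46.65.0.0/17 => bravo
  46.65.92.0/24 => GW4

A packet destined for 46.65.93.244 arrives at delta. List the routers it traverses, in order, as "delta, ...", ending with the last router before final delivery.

delta, charlie, bravo

At delta: longest match for 46.65.93.244 is 46.65.88.0/21 -> charlie
At charlie: longest match for 46.65.93.244 is 46.65.0.0/17 -> bravo
At bravo: longest match for 46.65.93.244 is 46.64.0.0/13 -> LAN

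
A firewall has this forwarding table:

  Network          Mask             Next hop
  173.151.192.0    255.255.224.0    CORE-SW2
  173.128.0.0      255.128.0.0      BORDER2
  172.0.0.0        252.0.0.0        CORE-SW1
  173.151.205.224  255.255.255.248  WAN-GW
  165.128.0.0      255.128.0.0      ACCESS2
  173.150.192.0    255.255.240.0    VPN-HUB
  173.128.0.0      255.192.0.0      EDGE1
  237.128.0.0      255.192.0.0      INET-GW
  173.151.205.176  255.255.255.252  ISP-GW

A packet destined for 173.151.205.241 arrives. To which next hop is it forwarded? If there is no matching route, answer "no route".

CORE-SW2

Routes whose prefix contains 173.151.205.241:
  172.0.0.0/6 (172.0.0.0 - 175.255.255.255) -> CORE-SW1
  173.128.0.0/9 (173.128.0.0 - 173.255.255.255) -> BORDER2
  173.128.0.0/10 (173.128.0.0 - 173.191.255.255) -> EDGE1
  173.151.192.0/19 (173.151.192.0 - 173.151.223.255) -> CORE-SW2
More-specific entries that do NOT match:
  173.151.205.176/30 (173.151.205.176 - 173.151.205.179) does not contain 173.151.205.241
  173.151.205.224/29 (173.151.205.224 - 173.151.205.231) does not contain 173.151.205.241
  173.150.192.0/20 (173.150.192.0 - 173.150.207.255) does not contain 173.151.205.241
Longest matching prefix is /19 -> next hop CORE-SW2.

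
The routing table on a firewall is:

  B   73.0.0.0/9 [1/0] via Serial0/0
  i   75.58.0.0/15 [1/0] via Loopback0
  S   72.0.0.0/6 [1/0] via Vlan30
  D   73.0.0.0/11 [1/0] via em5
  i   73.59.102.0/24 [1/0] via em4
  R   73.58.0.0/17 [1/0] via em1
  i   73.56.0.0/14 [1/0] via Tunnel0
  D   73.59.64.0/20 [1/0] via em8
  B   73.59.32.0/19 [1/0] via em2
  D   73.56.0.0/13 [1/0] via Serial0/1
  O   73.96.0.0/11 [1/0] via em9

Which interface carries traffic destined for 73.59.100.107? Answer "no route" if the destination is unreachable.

Routes whose prefix contains 73.59.100.107:
  72.0.0.0/6 (72.0.0.0 - 75.255.255.255) -> Vlan30
  73.0.0.0/9 (73.0.0.0 - 73.127.255.255) -> Serial0/0
  73.56.0.0/13 (73.56.0.0 - 73.63.255.255) -> Serial0/1
  73.56.0.0/14 (73.56.0.0 - 73.59.255.255) -> Tunnel0
More-specific entries that do NOT match:
  73.59.102.0/24 (73.59.102.0 - 73.59.102.255) does not contain 73.59.100.107
  73.59.64.0/20 (73.59.64.0 - 73.59.79.255) does not contain 73.59.100.107
  73.59.32.0/19 (73.59.32.0 - 73.59.63.255) does not contain 73.59.100.107
  73.58.0.0/17 (73.58.0.0 - 73.58.127.255) does not contain 73.59.100.107
  75.58.0.0/15 (75.58.0.0 - 75.59.255.255) does not contain 73.59.100.107
Longest matching prefix is /14 -> interface Tunnel0.

Tunnel0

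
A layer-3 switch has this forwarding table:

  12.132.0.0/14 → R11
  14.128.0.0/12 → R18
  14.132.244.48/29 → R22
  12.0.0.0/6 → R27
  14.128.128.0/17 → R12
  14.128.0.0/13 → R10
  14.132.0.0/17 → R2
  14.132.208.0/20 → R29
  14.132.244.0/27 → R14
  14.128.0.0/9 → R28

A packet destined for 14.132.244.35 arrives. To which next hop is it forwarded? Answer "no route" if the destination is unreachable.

Routes whose prefix contains 14.132.244.35:
  12.0.0.0/6 (12.0.0.0 - 15.255.255.255) -> R27
  14.128.0.0/9 (14.128.0.0 - 14.255.255.255) -> R28
  14.128.0.0/12 (14.128.0.0 - 14.143.255.255) -> R18
  14.128.0.0/13 (14.128.0.0 - 14.135.255.255) -> R10
More-specific entries that do NOT match:
  14.132.244.48/29 (14.132.244.48 - 14.132.244.55) does not contain 14.132.244.35
  14.132.244.0/27 (14.132.244.0 - 14.132.244.31) does not contain 14.132.244.35
  14.132.208.0/20 (14.132.208.0 - 14.132.223.255) does not contain 14.132.244.35
  14.128.128.0/17 (14.128.128.0 - 14.128.255.255) does not contain 14.132.244.35
  14.132.0.0/17 (14.132.0.0 - 14.132.127.255) does not contain 14.132.244.35
  12.132.0.0/14 (12.132.0.0 - 12.135.255.255) does not contain 14.132.244.35
Longest matching prefix is /13 -> next hop R10.

R10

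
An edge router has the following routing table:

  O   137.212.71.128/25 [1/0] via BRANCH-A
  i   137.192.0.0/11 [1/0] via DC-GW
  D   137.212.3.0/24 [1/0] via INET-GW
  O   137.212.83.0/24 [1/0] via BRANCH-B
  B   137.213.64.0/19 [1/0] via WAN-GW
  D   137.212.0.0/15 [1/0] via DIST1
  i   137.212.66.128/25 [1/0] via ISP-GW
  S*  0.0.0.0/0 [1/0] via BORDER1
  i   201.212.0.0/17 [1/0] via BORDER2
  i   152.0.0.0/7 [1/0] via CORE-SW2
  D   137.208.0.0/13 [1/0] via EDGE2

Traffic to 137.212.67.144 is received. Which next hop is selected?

Routes whose prefix contains 137.212.67.144:
  0.0.0.0/0 (default, matches everything) -> BORDER1
  137.192.0.0/11 (137.192.0.0 - 137.223.255.255) -> DC-GW
  137.208.0.0/13 (137.208.0.0 - 137.215.255.255) -> EDGE2
  137.212.0.0/15 (137.212.0.0 - 137.213.255.255) -> DIST1
More-specific entries that do NOT match:
  137.212.71.128/25 (137.212.71.128 - 137.212.71.255) does not contain 137.212.67.144
  137.212.66.128/25 (137.212.66.128 - 137.212.66.255) does not contain 137.212.67.144
  137.212.3.0/24 (137.212.3.0 - 137.212.3.255) does not contain 137.212.67.144
  137.212.83.0/24 (137.212.83.0 - 137.212.83.255) does not contain 137.212.67.144
  137.213.64.0/19 (137.213.64.0 - 137.213.95.255) does not contain 137.212.67.144
  201.212.0.0/17 (201.212.0.0 - 201.212.127.255) does not contain 137.212.67.144
Longest matching prefix is /15 -> next hop DIST1.

DIST1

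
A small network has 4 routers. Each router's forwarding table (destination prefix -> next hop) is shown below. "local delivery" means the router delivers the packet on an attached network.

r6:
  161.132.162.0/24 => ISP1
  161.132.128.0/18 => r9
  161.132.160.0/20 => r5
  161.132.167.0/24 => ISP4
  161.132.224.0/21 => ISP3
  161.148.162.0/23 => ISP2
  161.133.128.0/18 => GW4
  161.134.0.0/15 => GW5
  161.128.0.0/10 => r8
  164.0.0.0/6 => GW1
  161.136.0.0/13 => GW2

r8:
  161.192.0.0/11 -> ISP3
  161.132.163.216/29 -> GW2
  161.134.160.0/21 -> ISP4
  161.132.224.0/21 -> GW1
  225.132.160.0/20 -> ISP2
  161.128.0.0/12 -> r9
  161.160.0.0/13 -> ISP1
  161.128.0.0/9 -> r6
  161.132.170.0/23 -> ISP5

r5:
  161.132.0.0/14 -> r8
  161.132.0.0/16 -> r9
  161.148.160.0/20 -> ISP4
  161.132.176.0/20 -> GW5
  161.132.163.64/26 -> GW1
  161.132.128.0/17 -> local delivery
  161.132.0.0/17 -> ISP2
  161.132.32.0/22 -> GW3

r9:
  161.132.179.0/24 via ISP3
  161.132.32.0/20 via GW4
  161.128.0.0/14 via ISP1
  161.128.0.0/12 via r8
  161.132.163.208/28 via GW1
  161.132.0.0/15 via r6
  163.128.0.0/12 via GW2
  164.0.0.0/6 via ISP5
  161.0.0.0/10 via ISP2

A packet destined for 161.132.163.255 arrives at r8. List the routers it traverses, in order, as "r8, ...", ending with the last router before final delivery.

At r8: longest match for 161.132.163.255 is 161.128.0.0/12 -> r9
At r9: longest match for 161.132.163.255 is 161.132.0.0/15 -> r6
At r6: longest match for 161.132.163.255 is 161.132.160.0/20 -> r5
At r5: longest match for 161.132.163.255 is 161.132.128.0/17 -> local delivery

r8, r9, r6, r5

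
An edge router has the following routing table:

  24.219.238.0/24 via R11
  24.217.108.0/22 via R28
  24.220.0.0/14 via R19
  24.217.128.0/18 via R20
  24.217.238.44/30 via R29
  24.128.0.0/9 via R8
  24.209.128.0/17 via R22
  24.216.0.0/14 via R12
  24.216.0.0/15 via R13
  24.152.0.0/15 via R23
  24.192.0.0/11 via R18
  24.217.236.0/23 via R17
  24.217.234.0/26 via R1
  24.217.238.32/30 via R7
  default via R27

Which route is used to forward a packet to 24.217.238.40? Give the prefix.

24.216.0.0/15

Entries matching 24.217.238.40:
  0.0.0.0/0 (default, matches everything)
  24.128.0.0/9 (24.128.0.0 - 24.255.255.255)
  24.192.0.0/11 (24.192.0.0 - 24.223.255.255)
  24.216.0.0/14 (24.216.0.0 - 24.219.255.255)
  24.216.0.0/15 (24.216.0.0 - 24.217.255.255)
Most specific is 24.216.0.0/15.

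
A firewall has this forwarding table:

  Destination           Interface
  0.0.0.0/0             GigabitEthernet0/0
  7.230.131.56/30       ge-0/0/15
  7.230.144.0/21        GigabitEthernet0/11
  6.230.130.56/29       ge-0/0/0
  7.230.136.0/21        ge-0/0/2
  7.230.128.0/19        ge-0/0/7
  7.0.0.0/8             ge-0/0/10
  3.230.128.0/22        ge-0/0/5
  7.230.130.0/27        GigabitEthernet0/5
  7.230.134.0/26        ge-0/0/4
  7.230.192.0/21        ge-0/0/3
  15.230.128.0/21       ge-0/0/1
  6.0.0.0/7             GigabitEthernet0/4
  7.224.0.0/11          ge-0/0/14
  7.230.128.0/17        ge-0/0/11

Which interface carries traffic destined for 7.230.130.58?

Routes whose prefix contains 7.230.130.58:
  0.0.0.0/0 (default, matches everything) -> GigabitEthernet0/0
  6.0.0.0/7 (6.0.0.0 - 7.255.255.255) -> GigabitEthernet0/4
  7.0.0.0/8 (7.0.0.0 - 7.255.255.255) -> ge-0/0/10
  7.224.0.0/11 (7.224.0.0 - 7.255.255.255) -> ge-0/0/14
  7.230.128.0/17 (7.230.128.0 - 7.230.255.255) -> ge-0/0/11
  7.230.128.0/19 (7.230.128.0 - 7.230.159.255) -> ge-0/0/7
More-specific entries that do NOT match:
  7.230.131.56/30 (7.230.131.56 - 7.230.131.59) does not contain 7.230.130.58
  6.230.130.56/29 (6.230.130.56 - 6.230.130.63) does not contain 7.230.130.58
  7.230.130.0/27 (7.230.130.0 - 7.230.130.31) does not contain 7.230.130.58
  7.230.134.0/26 (7.230.134.0 - 7.230.134.63) does not contain 7.230.130.58
  3.230.128.0/22 (3.230.128.0 - 3.230.131.255) does not contain 7.230.130.58
  7.230.144.0/21 (7.230.144.0 - 7.230.151.255) does not contain 7.230.130.58
  7.230.136.0/21 (7.230.136.0 - 7.230.143.255) does not contain 7.230.130.58
  7.230.192.0/21 (7.230.192.0 - 7.230.199.255) does not contain 7.230.130.58
  15.230.128.0/21 (15.230.128.0 - 15.230.135.255) does not contain 7.230.130.58
Longest matching prefix is /19 -> interface ge-0/0/7.

ge-0/0/7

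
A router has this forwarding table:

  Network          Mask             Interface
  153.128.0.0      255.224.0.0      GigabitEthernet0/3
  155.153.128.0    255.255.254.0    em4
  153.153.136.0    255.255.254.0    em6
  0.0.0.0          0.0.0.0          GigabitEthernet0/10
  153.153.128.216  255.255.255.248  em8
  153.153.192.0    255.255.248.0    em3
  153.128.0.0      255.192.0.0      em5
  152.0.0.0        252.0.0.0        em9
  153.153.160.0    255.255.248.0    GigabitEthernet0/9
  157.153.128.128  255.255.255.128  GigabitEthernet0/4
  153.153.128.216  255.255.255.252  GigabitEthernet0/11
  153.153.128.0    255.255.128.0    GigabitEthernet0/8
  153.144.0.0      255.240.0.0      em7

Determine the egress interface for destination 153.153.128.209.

Routes whose prefix contains 153.153.128.209:
  0.0.0.0/0 (default, matches everything) -> GigabitEthernet0/10
  152.0.0.0/6 (152.0.0.0 - 155.255.255.255) -> em9
  153.128.0.0/10 (153.128.0.0 - 153.191.255.255) -> em5
  153.128.0.0/11 (153.128.0.0 - 153.159.255.255) -> GigabitEthernet0/3
  153.144.0.0/12 (153.144.0.0 - 153.159.255.255) -> em7
  153.153.128.0/17 (153.153.128.0 - 153.153.255.255) -> GigabitEthernet0/8
More-specific entries that do NOT match:
  153.153.128.216/30 (153.153.128.216 - 153.153.128.219) does not contain 153.153.128.209
  153.153.128.216/29 (153.153.128.216 - 153.153.128.223) does not contain 153.153.128.209
  157.153.128.128/25 (157.153.128.128 - 157.153.128.255) does not contain 153.153.128.209
  155.153.128.0/23 (155.153.128.0 - 155.153.129.255) does not contain 153.153.128.209
  153.153.136.0/23 (153.153.136.0 - 153.153.137.255) does not contain 153.153.128.209
  153.153.192.0/21 (153.153.192.0 - 153.153.199.255) does not contain 153.153.128.209
  153.153.160.0/21 (153.153.160.0 - 153.153.167.255) does not contain 153.153.128.209
Longest matching prefix is /17 -> interface GigabitEthernet0/8.

GigabitEthernet0/8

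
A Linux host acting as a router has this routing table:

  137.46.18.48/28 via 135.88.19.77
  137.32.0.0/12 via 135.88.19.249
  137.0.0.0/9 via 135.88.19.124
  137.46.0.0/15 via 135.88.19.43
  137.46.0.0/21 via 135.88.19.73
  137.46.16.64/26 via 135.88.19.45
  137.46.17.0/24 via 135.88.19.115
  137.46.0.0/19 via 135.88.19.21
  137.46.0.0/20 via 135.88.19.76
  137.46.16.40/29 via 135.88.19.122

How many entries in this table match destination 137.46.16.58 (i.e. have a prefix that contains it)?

Prefixes containing 137.46.16.58:
  137.0.0.0/9 (137.0.0.0 - 137.127.255.255)
  137.32.0.0/12 (137.32.0.0 - 137.47.255.255)
  137.46.0.0/15 (137.46.0.0 - 137.47.255.255)
  137.46.0.0/19 (137.46.0.0 - 137.46.31.255)
Total matching entries: 4.

4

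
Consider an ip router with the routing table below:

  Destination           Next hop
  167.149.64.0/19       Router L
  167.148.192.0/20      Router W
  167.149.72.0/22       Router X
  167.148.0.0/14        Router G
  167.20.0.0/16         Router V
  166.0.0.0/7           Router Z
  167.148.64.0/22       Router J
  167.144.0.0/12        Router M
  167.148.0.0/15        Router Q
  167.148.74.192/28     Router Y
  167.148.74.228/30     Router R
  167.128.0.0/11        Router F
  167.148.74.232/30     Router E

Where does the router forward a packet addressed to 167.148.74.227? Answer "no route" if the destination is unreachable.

Router Q

Routes whose prefix contains 167.148.74.227:
  166.0.0.0/7 (166.0.0.0 - 167.255.255.255) -> Router Z
  167.128.0.0/11 (167.128.0.0 - 167.159.255.255) -> Router F
  167.144.0.0/12 (167.144.0.0 - 167.159.255.255) -> Router M
  167.148.0.0/14 (167.148.0.0 - 167.151.255.255) -> Router G
  167.148.0.0/15 (167.148.0.0 - 167.149.255.255) -> Router Q
More-specific entries that do NOT match:
  167.148.74.228/30 (167.148.74.228 - 167.148.74.231) does not contain 167.148.74.227
  167.148.74.232/30 (167.148.74.232 - 167.148.74.235) does not contain 167.148.74.227
  167.148.74.192/28 (167.148.74.192 - 167.148.74.207) does not contain 167.148.74.227
  167.149.72.0/22 (167.149.72.0 - 167.149.75.255) does not contain 167.148.74.227
  167.148.64.0/22 (167.148.64.0 - 167.148.67.255) does not contain 167.148.74.227
  167.148.192.0/20 (167.148.192.0 - 167.148.207.255) does not contain 167.148.74.227
  167.149.64.0/19 (167.149.64.0 - 167.149.95.255) does not contain 167.148.74.227
  167.20.0.0/16 (167.20.0.0 - 167.20.255.255) does not contain 167.148.74.227
Longest matching prefix is /15 -> next hop Router Q.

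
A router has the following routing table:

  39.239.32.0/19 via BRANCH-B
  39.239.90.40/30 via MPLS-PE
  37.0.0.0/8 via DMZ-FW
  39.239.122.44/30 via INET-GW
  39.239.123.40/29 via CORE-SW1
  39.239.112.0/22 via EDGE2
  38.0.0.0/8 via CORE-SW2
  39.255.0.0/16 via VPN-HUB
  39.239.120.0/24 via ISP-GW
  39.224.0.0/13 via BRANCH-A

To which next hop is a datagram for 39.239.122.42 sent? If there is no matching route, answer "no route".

no route

No entry's prefix contains 39.239.122.42; there is no default route.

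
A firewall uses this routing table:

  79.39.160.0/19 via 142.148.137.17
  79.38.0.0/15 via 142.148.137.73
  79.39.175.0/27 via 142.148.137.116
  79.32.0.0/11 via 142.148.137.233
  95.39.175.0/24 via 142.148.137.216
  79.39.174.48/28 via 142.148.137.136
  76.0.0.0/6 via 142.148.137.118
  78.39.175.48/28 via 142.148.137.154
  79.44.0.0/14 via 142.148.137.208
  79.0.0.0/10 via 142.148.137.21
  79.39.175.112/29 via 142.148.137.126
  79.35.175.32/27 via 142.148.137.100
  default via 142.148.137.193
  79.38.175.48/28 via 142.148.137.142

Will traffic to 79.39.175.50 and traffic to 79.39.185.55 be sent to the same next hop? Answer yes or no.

yes

79.39.175.50: longest match 79.39.160.0/19 -> 142.148.137.17
79.39.185.55: longest match 79.39.160.0/19 -> 142.148.137.17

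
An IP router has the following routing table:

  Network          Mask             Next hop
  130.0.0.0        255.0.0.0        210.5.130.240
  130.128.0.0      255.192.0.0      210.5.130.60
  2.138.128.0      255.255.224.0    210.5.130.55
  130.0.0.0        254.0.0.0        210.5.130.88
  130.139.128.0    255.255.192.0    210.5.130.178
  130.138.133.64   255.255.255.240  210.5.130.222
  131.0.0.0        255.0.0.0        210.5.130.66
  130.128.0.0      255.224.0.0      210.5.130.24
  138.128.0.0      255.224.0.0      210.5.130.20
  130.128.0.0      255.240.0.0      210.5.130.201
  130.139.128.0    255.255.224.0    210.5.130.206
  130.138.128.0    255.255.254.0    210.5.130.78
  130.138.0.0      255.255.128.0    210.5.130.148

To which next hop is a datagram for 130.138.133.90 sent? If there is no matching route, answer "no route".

210.5.130.201

Routes whose prefix contains 130.138.133.90:
  130.0.0.0/7 (130.0.0.0 - 131.255.255.255) -> 210.5.130.88
  130.0.0.0/8 (130.0.0.0 - 130.255.255.255) -> 210.5.130.240
  130.128.0.0/10 (130.128.0.0 - 130.191.255.255) -> 210.5.130.60
  130.128.0.0/11 (130.128.0.0 - 130.159.255.255) -> 210.5.130.24
  130.128.0.0/12 (130.128.0.0 - 130.143.255.255) -> 210.5.130.201
More-specific entries that do NOT match:
  130.138.133.64/28 (130.138.133.64 - 130.138.133.79) does not contain 130.138.133.90
  130.138.128.0/23 (130.138.128.0 - 130.138.129.255) does not contain 130.138.133.90
  2.138.128.0/19 (2.138.128.0 - 2.138.159.255) does not contain 130.138.133.90
  130.139.128.0/19 (130.139.128.0 - 130.139.159.255) does not contain 130.138.133.90
  130.139.128.0/18 (130.139.128.0 - 130.139.191.255) does not contain 130.138.133.90
  130.138.0.0/17 (130.138.0.0 - 130.138.127.255) does not contain 130.138.133.90
Longest matching prefix is /12 -> next hop 210.5.130.201.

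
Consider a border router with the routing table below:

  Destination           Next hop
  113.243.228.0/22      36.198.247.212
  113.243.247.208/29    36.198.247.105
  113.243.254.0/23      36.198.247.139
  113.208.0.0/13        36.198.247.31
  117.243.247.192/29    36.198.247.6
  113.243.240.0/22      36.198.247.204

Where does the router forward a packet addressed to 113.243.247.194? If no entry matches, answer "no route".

no route

No entry's prefix contains 113.243.247.194; there is no default route.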